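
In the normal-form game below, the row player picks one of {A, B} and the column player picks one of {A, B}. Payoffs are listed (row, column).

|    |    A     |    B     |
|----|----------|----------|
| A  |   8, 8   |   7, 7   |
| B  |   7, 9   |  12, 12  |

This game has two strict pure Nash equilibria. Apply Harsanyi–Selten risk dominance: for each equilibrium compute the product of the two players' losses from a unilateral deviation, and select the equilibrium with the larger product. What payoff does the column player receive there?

At both A: the row player loses 8 − 7 = 1 by deviating; the column player loses 8 − 7 = 1. Product = 1·1 = 1.
At both B: the row player loses 12 − 7 = 5 by deviating; the column player loses 12 − 9 = 3. Product = 5·3 = 15.
15 > 1, so both B is risk-dominant. The column player's payoff there is 12.

12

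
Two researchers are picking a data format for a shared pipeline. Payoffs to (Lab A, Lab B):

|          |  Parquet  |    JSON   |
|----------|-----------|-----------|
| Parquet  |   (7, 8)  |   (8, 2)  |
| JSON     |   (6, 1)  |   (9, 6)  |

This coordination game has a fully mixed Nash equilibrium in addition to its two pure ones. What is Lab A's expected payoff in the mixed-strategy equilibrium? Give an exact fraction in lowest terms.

15/2

Lab B mixes with probability q on Parquet, chosen so Lab A is indifferent: 7q + 8(1−q) = 6q + 9(1−q) gives q = 1/2.
Lab A's expected payoff (from either row, since indifferent) is 7·1/2 + 8·1/2 = 15/2.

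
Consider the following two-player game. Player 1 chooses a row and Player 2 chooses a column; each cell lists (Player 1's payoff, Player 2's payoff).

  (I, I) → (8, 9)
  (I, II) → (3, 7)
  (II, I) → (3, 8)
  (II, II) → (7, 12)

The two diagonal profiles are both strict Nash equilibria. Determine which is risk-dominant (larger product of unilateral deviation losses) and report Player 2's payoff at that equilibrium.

12

At both I: Player 1 loses 8 − 3 = 5 by deviating; Player 2 loses 9 − 7 = 2. Product = 5·2 = 10.
At both II: Player 1 loses 7 − 3 = 4 by deviating; Player 2 loses 12 − 8 = 4. Product = 4·4 = 16.
16 > 10, so both II is risk-dominant. Player 2's payoff there is 12.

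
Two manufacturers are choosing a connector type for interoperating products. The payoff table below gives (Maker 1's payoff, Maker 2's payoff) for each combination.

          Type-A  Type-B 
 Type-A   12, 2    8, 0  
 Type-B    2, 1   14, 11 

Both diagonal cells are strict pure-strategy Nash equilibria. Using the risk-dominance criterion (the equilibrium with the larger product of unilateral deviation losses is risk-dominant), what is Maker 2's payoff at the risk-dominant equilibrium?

11

At both Type-A: Maker 1 loses 12 − 2 = 10 by deviating; Maker 2 loses 2 − 0 = 2. Product = 10·2 = 20.
At both Type-B: Maker 1 loses 14 − 8 = 6 by deviating; Maker 2 loses 11 − 1 = 10. Product = 6·10 = 60.
60 > 20, so both Type-B is risk-dominant. Maker 2's payoff there is 11.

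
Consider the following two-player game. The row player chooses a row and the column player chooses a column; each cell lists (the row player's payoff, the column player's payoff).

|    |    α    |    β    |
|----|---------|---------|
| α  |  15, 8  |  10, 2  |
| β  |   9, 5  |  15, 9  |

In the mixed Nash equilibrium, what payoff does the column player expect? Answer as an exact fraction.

The row player mixes with probability p on α, chosen so the column player is indifferent: 8p + 5(1−p) = 2p + 9(1−p) gives p = 2/5.
The column player's expected payoff is 8·2/5 + 5·3/5 = 31/5.

31/5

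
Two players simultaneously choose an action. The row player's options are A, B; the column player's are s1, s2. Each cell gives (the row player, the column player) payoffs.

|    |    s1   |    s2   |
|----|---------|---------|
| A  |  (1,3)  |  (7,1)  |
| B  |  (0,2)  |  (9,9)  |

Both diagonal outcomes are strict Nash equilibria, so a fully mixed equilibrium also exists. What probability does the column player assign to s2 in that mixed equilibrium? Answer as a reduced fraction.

The column player's mix q on s1 must make the row player indifferent between A and B.
The row player's payoff from A: 1q + 7(1−q). From B: 0q + 9(1−q).
Set equal: 1q = 2(1−q) → q = 2/3.
Probability on s2 is 1 − 2/3 = 1/3.

1/3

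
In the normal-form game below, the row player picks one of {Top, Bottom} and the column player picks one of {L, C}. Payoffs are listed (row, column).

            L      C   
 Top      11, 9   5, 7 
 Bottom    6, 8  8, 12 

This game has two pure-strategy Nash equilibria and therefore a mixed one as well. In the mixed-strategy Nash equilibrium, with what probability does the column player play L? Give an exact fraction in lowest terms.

The column player's mix q on L must make the row player indifferent between Top and Bottom.
The row player's payoff from Top: 11q + 5(1−q). From Bottom: 6q + 8(1−q).
Set equal: 5q = 3(1−q) → q = 3/8.

3/8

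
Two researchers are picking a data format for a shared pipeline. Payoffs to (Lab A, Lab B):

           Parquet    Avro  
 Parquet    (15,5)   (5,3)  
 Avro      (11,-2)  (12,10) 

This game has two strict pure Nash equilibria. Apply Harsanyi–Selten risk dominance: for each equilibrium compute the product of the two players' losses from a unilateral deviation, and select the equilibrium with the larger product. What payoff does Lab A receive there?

12

At both Parquet: Lab A loses 15 − 11 = 4 by deviating; Lab B loses 5 − 3 = 2. Product = 4·2 = 8.
At both Avro: Lab A loses 12 − 5 = 7 by deviating; Lab B loses 10 − (-2) = 12. Product = 7·12 = 84.
84 > 8, so both Avro is risk-dominant. Lab A's payoff there is 12.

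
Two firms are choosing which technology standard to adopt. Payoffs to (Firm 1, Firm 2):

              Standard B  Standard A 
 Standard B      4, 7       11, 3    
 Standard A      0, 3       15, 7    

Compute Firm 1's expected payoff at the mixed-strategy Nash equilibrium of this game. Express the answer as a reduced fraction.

15/2

Firm 2 mixes with probability q on Standard B, chosen so Firm 1 is indifferent: 4q + 11(1−q) = 0q + 15(1−q) gives q = 1/2.
Firm 1's expected payoff (from either row, since indifferent) is 4·1/2 + 11·1/2 = 15/2.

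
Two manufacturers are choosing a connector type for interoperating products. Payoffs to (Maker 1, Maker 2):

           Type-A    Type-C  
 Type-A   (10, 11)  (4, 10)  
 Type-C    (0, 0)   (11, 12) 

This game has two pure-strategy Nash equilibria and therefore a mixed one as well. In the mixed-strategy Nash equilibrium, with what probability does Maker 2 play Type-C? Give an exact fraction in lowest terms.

Maker 2's mix q on Type-A must make Maker 1 indifferent between Type-A and Type-C.
Maker 1's payoff from Type-A: 10q + 4(1−q). From Type-C: 0q + 11(1−q).
Set equal: 10q = 7(1−q) → q = 7/17.
Probability on Type-C is 1 − 7/17 = 10/17.

10/17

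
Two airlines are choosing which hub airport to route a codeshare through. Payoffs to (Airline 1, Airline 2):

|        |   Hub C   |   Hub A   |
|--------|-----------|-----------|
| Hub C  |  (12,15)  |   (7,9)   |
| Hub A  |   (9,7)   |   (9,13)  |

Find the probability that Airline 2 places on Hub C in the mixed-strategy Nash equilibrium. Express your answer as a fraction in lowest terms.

Airline 2's mix q on Hub C must make Airline 1 indifferent between Hub C and Hub A.
Airline 1's payoff from Hub C: 12q + 7(1−q). From Hub A: 9q + 9(1−q).
Set equal: 3q = 2(1−q) → q = 2/5.

2/5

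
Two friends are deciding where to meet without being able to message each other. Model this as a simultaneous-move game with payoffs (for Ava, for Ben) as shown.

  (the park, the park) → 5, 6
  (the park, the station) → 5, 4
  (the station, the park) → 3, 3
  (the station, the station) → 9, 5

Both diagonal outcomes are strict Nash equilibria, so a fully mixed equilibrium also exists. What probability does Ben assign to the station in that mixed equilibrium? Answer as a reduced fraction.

1/3

Ben's mix q on the park must make Ava indifferent between the park and the station.
Ava's payoff from the park: 5q + 5(1−q). From the station: 3q + 9(1−q).
Set equal: 2q = 4(1−q) → q = 4/6 = 2/3.
Probability on the station is 1 − 2/3 = 1/3.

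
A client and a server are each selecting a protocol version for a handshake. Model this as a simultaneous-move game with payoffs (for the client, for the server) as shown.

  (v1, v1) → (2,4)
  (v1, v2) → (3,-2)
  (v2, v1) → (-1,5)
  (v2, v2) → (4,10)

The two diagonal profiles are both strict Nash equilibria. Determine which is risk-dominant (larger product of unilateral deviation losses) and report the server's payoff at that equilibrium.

At both v1: the client loses 2 − (-1) = 3 by deviating; the server loses 4 − (-2) = 6. Product = 3·6 = 18.
At both v2: the client loses 4 − 3 = 1 by deviating; the server loses 10 − 5 = 5. Product = 1·5 = 5.
18 > 5, so both v1 is risk-dominant. The server's payoff there is 4.

4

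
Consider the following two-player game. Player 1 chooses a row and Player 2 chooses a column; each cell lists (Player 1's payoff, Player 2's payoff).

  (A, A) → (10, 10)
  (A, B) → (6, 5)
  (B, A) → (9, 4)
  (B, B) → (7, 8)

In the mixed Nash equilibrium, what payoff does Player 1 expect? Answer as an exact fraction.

8

Player 2 mixes with probability q on A, chosen so Player 1 is indifferent: 10q + 6(1−q) = 9q + 7(1−q) gives q = 1/2.
Player 1's expected payoff (from either row, since indifferent) is 10·1/2 + 6·1/2 = 8.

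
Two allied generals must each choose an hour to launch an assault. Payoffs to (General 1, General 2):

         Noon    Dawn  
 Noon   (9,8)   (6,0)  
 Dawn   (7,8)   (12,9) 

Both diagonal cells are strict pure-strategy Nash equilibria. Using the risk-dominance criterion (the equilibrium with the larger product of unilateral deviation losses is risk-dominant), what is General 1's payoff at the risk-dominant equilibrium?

At both Noon: General 1 loses 9 − 7 = 2 by deviating; General 2 loses 8 − 0 = 8. Product = 2·8 = 16.
At both Dawn: General 1 loses 12 − 6 = 6 by deviating; General 2 loses 9 − 8 = 1. Product = 6·1 = 6.
16 > 6, so both Noon is risk-dominant. General 1's payoff there is 9.

9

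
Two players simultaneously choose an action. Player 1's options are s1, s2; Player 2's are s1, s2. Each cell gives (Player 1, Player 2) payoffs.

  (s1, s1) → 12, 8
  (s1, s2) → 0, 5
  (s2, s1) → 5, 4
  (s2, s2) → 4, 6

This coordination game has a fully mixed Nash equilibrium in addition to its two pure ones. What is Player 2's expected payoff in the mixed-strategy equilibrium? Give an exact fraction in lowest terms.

28/5

Player 1 mixes with probability p on s1, chosen so Player 2 is indifferent: 8p + 4(1−p) = 5p + 6(1−p) gives p = 2/5.
Player 2's expected payoff is 8·2/5 + 4·3/5 = 28/5.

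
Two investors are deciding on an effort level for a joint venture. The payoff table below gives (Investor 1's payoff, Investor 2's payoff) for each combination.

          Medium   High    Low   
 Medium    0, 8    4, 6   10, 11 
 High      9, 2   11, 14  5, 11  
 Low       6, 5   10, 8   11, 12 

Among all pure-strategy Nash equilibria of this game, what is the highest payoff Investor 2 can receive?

14

Both High is a pure NE (Investor 1: 11 ≥ 10; Investor 2: 14 ≥ 11). Investor 2 gets 14.
Both Low is a pure NE (Investor 1: 11 ≥ 10; Investor 2: 12 ≥ 8). Investor 2 gets 12.
Every other cell has a profitable deviation for at least one player. Highest of {14, 12} is 14.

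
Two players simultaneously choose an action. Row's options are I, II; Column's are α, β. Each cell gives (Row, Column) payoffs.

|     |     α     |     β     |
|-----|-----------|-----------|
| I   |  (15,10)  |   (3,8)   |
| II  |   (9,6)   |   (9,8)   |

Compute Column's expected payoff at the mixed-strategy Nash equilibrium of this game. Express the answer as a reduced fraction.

Row mixes with probability p on I, chosen so Column is indifferent: 10p + 6(1−p) = 8p + 8(1−p) gives p = 1/2.
Column's expected payoff is 10·1/2 + 6·1/2 = 8.

8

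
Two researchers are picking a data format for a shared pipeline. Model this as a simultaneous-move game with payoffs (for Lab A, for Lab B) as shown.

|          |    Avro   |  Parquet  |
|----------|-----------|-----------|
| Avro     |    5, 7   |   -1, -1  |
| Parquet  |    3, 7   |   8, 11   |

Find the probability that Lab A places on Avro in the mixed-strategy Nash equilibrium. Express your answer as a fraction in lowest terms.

1/3

Lab A's mix p on Avro must make Lab B indifferent between Avro and Parquet.
Lab B's payoff from Avro: 7p + 7(1−p). From Parquet: (-1)p + 11(1−p).
Set equal: 8p = 4(1−p) → p = 4/12 = 1/3.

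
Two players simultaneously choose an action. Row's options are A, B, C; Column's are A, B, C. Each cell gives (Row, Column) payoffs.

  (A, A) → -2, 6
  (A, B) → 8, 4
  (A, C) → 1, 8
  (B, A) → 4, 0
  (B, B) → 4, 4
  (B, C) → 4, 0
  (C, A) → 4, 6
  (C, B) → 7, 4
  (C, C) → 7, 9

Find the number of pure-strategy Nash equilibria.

Both C: Row gets 7 (best alternative 4); Column gets 9 (best alternative 6). Neither deviates — NE.
Both B is not a NE: Row would switch to A (8 > 4).
No other cell survives both best-response checks, so there is 1 pure NE.

1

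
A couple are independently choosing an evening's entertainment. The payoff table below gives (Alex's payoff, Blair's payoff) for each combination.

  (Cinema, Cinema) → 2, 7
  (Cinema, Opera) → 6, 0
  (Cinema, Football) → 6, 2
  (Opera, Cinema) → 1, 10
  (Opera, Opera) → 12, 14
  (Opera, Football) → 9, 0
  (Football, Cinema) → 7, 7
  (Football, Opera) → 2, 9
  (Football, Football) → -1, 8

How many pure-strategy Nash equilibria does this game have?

1

Both Opera: Alex gets 12 (best alternative 6); Blair gets 14 (best alternative 10). Neither deviates — NE.
Both Cinema is not a NE: Alex would switch to Football (7 > 2).
No other cell survives both best-response checks, so there is 1 pure NE.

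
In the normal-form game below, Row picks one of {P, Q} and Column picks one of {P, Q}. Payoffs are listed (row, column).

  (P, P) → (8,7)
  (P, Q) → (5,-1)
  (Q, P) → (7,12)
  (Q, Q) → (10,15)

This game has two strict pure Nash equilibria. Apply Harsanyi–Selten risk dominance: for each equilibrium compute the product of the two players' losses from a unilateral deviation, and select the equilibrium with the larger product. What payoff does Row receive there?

10

At both P: Row loses 8 − 7 = 1 by deviating; Column loses 7 − (-1) = 8. Product = 1·8 = 8.
At both Q: Row loses 10 − 5 = 5 by deviating; Column loses 15 − 12 = 3. Product = 5·3 = 15.
15 > 8, so both Q is risk-dominant. Row's payoff there is 10.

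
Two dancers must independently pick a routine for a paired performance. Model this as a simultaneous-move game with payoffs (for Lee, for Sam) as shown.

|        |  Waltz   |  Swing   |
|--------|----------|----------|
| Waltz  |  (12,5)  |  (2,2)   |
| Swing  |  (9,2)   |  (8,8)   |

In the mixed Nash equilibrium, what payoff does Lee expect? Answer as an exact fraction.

Sam mixes with probability q on Waltz, chosen so Lee is indifferent: 12q + 2(1−q) = 9q + 8(1−q) gives q = 2/3.
Lee's expected payoff (from either row, since indifferent) is 12·2/3 + 2·1/3 = 26/3.

26/3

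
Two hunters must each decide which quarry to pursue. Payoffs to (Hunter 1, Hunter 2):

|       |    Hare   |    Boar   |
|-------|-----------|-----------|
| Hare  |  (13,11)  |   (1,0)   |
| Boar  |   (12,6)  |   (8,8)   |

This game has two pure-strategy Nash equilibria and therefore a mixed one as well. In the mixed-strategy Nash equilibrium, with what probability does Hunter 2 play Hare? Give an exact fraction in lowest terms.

Hunter 2's mix q on Hare must make Hunter 1 indifferent between Hare and Boar.
Hunter 1's payoff from Hare: 13q + 1(1−q). From Boar: 12q + 8(1−q).
Set equal: 1q = 7(1−q) → q = 7/8.

7/8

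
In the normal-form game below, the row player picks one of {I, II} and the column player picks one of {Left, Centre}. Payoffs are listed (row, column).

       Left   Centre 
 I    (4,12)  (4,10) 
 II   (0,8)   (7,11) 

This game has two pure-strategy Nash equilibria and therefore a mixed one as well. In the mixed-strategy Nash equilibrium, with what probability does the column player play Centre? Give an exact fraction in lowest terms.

4/7

The column player's mix q on Left must make the row player indifferent between I and II.
The row player's payoff from I: 4q + 4(1−q). From II: 0q + 7(1−q).
Set equal: 4q = 3(1−q) → q = 3/7.
Probability on Centre is 1 − 3/7 = 4/7.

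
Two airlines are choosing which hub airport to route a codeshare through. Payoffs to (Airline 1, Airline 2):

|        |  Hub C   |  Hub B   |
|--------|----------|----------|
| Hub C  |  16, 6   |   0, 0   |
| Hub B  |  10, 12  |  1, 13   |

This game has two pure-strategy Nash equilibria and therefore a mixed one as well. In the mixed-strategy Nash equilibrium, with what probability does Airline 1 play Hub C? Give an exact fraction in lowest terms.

1/7

Airline 1's mix p on Hub C must make Airline 2 indifferent between Hub C and Hub B.
Airline 2's payoff from Hub C: 6p + 12(1−p). From Hub B: 0p + 13(1−p).
Set equal: 6p = 1(1−p) → p = 1/7.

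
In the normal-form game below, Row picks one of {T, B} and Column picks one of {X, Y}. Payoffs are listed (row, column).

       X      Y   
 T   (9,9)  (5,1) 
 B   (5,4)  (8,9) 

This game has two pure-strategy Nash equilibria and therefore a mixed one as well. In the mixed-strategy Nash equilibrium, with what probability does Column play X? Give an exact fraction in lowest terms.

3/7

Column's mix q on X must make Row indifferent between T and B.
Row's payoff from T: 9q + 5(1−q). From B: 5q + 8(1−q).
Set equal: 4q = 3(1−q) → q = 3/7.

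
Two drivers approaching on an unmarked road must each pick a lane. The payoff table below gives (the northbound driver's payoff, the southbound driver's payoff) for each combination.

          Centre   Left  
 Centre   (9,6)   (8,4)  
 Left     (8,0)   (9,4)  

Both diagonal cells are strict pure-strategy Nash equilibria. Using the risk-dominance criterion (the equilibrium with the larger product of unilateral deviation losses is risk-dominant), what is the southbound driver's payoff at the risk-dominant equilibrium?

4

At both Centre: the northbound driver loses 9 − 8 = 1 by deviating; the southbound driver loses 6 − 4 = 2. Product = 1·2 = 2.
At both Left: the northbound driver loses 9 − 8 = 1 by deviating; the southbound driver loses 4 − 0 = 4. Product = 1·4 = 4.
4 > 2, so both Left is risk-dominant. The southbound driver's payoff there is 4.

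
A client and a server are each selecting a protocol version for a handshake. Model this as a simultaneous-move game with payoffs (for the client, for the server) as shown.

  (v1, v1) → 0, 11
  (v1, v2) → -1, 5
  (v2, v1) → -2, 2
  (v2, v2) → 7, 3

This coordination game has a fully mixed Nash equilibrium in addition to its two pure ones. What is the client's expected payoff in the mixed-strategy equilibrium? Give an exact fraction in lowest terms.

The server mixes with probability q on v1, chosen so the client is indifferent: 0q + (-1)(1−q) = (-2)q + 7(1−q) gives q = 4/5.
The client's expected payoff (from either row, since indifferent) is 0·4/5 + (-1)·1/5 = -1/5.

-1/5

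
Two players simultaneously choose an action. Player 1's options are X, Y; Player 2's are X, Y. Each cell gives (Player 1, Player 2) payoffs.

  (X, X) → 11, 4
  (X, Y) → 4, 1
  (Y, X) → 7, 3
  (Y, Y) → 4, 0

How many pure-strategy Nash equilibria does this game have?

Both X: Player 1 gets 11 (best alternative 7); Player 2 gets 4 (best alternative 1). Neither deviates — NE.
Both Y is not a NE: Player 2 would switch to X (3 > 0).
No other cell survives both best-response checks, so there is 1 pure NE.

1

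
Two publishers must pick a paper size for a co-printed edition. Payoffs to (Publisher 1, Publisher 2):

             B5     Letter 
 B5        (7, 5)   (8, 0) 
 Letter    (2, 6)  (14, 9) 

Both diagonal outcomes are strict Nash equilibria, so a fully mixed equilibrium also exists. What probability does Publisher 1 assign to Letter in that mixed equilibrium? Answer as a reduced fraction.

5/8

Publisher 1's mix p on B5 must make Publisher 2 indifferent between B5 and Letter.
Publisher 2's payoff from B5: 5p + 6(1−p). From Letter: 0p + 9(1−p).
Set equal: 5p = 3(1−p) → p = 3/8.
Probability on Letter is 1 − 3/8 = 5/8.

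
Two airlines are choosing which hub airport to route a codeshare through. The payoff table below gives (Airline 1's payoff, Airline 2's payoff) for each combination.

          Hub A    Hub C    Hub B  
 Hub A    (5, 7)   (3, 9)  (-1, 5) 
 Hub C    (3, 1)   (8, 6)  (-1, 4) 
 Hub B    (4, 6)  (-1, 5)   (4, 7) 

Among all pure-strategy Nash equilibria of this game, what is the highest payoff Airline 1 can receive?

8

Both Hub C is a pure NE (Airline 1: 8 ≥ 3; Airline 2: 6 ≥ 4). Airline 1 gets 8.
Both Hub B is a pure NE (Airline 1: 4 ≥ -1; Airline 2: 7 ≥ 6). Airline 1 gets 4.
Every other cell has a profitable deviation for at least one player. Highest of {8, 4} is 8.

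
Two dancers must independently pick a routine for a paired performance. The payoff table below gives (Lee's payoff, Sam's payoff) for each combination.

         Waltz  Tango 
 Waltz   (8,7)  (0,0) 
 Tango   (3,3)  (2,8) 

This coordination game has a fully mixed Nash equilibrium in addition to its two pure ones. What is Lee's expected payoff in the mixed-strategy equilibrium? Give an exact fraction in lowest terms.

16/7

Sam mixes with probability q on Waltz, chosen so Lee is indifferent: 8q + 0(1−q) = 3q + 2(1−q) gives q = 2/7.
Lee's expected payoff (from either row, since indifferent) is 8·2/7 + 0·5/7 = 16/7.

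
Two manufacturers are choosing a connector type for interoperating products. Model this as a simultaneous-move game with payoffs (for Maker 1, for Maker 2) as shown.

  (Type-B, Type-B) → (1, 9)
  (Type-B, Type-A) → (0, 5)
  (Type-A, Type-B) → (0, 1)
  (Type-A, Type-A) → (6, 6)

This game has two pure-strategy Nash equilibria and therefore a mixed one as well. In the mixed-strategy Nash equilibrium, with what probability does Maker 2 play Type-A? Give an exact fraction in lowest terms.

1/7

Maker 2's mix q on Type-B must make Maker 1 indifferent between Type-B and Type-A.
Maker 1's payoff from Type-B: 1q + 0(1−q). From Type-A: 0q + 6(1−q).
Set equal: 1q = 6(1−q) → q = 6/7.
Probability on Type-A is 1 − 6/7 = 1/7.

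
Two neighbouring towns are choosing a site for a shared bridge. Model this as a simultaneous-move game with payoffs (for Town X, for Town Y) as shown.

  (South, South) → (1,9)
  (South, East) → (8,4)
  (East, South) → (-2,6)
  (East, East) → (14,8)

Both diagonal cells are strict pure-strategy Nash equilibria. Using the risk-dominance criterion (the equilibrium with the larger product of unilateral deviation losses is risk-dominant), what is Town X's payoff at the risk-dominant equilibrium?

At both South: Town X loses 1 − (-2) = 3 by deviating; Town Y loses 9 − 4 = 5. Product = 3·5 = 15.
At both East: Town X loses 14 − 8 = 6 by deviating; Town Y loses 8 − 6 = 2. Product = 6·2 = 12.
15 > 12, so both South is risk-dominant. Town X's payoff there is 1.

1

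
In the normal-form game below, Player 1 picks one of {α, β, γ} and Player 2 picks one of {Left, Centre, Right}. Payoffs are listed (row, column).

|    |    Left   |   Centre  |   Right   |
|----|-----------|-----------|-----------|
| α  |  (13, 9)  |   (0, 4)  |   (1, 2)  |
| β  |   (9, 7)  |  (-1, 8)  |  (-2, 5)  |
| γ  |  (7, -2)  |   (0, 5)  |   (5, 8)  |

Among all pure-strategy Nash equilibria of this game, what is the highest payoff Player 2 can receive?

9

(α, Left) is a pure NE (Player 1: 13 ≥ 9; Player 2: 9 ≥ 4). Player 2 gets 9.
(γ, Right) is a pure NE (Player 1: 5 ≥ 1; Player 2: 8 ≥ 5). Player 2 gets 8.
Every other cell has a profitable deviation for at least one player. Highest of {9, 8} is 9.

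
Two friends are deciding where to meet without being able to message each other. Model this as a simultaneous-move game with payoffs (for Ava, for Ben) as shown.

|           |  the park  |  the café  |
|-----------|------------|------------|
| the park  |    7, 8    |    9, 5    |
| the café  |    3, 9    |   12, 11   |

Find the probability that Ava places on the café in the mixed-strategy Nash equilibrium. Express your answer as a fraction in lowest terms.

Ava's mix p on the park must make Ben indifferent between the park and the café.
Ben's payoff from the park: 8p + 9(1−p). From the café: 5p + 11(1−p).
Set equal: 3p = 2(1−p) → p = 2/5.
Probability on the café is 1 − 2/5 = 3/5.

3/5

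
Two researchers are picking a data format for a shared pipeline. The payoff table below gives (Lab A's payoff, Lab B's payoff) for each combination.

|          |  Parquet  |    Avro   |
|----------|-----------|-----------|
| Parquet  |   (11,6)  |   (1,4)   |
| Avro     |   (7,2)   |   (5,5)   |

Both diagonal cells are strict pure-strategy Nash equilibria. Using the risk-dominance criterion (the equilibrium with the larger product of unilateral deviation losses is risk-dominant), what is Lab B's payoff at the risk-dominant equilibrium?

5

At both Parquet: Lab A loses 11 − 7 = 4 by deviating; Lab B loses 6 − 4 = 2. Product = 4·2 = 8.
At both Avro: Lab A loses 5 − 1 = 4 by deviating; Lab B loses 5 − 2 = 3. Product = 4·3 = 12.
12 > 8, so both Avro is risk-dominant. Lab B's payoff there is 5.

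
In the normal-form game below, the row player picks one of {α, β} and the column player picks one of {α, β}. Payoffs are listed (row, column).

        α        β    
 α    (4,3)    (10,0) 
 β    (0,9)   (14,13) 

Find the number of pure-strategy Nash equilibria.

Both α: the row player gets 4 (best alternative 0); the column player gets 3 (best alternative 0). Neither deviates — NE.
Both β: the row player gets 14 (best alternative 10); the column player gets 13 (best alternative 9). Neither deviates — NE.
(β, α) is not a NE: the row player would switch to α (4 > 0).
No other cell survives both best-response checks, so there are 2 pure NE.

2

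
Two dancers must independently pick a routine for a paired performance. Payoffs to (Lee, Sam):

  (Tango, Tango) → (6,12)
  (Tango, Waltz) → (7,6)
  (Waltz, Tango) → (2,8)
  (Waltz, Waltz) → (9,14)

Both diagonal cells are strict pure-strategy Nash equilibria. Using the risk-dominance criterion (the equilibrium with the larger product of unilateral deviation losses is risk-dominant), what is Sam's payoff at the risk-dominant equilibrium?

12

At both Tango: Lee loses 6 − 2 = 4 by deviating; Sam loses 12 − 6 = 6. Product = 4·6 = 24.
At both Waltz: Lee loses 9 − 7 = 2 by deviating; Sam loses 14 − 8 = 6. Product = 2·6 = 12.
24 > 12, so both Tango is risk-dominant. Sam's payoff there is 12.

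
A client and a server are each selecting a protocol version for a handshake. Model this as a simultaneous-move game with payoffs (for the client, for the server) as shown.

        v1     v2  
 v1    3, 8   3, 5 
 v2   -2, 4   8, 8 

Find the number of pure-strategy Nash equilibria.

2

Both v1: the client gets 3 (best alternative -2); the server gets 8 (best alternative 5). Neither deviates — NE.
Both v2: the client gets 8 (best alternative 3); the server gets 8 (best alternative 4). Neither deviates — NE.
(v1, v2) is not a NE: the client would switch to v2 (8 > 3).
No other cell survives both best-response checks, so there are 2 pure NE.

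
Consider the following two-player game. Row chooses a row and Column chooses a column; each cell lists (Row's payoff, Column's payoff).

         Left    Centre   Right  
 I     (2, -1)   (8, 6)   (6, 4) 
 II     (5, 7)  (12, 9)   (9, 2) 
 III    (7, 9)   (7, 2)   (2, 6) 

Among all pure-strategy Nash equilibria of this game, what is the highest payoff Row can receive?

(II, Centre) is a pure NE (Row: 12 ≥ 8; Column: 9 ≥ 7). Row gets 12.
(III, Left) is a pure NE (Row: 7 ≥ 5; Column: 9 ≥ 6). Row gets 7.
Every other cell has a profitable deviation for at least one player. Highest of {12, 7} is 12.

12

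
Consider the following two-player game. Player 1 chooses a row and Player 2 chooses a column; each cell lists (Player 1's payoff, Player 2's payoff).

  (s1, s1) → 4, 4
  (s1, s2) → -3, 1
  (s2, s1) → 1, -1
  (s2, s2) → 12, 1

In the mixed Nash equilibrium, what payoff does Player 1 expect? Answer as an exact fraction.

Player 2 mixes with probability q on s1, chosen so Player 1 is indifferent: 4q + (-3)(1−q) = 1q + 12(1−q) gives q = 5/6.
Player 1's expected payoff (from either row, since indifferent) is 4·5/6 + (-3)·1/6 = 17/6.

17/6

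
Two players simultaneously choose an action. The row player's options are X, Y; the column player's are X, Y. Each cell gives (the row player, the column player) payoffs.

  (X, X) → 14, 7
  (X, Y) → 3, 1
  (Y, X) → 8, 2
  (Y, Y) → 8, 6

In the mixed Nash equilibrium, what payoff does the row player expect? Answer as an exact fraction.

The column player mixes with probability q on X, chosen so the row player is indifferent: 14q + 3(1−q) = 8q + 8(1−q) gives q = 5/11.
The row player's expected payoff (from either row, since indifferent) is 14·5/11 + 3·6/11 = 8.

8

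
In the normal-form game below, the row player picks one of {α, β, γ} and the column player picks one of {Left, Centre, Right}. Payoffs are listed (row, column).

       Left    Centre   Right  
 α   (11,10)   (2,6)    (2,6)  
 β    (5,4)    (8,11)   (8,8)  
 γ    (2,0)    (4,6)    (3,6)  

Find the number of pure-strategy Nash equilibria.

2

(α, Left): the row player gets 11 (best alternative 5); the column player gets 10 (best alternative 6). Neither deviates — NE.
(β, Centre): the row player gets 8 (best alternative 4); the column player gets 11 (best alternative 8). Neither deviates — NE.
(γ, Right) is not a NE: the row player would switch to β (8 > 3).
No other cell survives both best-response checks, so there are 2 pure NE.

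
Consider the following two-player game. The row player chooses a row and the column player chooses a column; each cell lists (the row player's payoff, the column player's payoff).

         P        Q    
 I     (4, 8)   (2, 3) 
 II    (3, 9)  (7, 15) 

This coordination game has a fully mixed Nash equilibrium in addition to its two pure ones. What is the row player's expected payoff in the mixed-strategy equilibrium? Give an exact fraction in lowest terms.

The column player mixes with probability q on P, chosen so the row player is indifferent: 4q + 2(1−q) = 3q + 7(1−q) gives q = 5/6.
The row player's expected payoff (from either row, since indifferent) is 4·5/6 + 2·1/6 = 11/3.

11/3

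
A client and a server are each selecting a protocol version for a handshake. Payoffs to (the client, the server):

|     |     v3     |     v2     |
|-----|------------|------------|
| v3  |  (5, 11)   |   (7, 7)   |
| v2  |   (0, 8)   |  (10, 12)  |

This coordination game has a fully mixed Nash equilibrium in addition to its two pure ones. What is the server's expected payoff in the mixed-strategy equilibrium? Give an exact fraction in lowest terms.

The client mixes with probability p on v3, chosen so the server is indifferent: 11p + 8(1−p) = 7p + 12(1−p) gives p = 1/2.
The server's expected payoff is 11·1/2 + 8·1/2 = 19/2.

19/2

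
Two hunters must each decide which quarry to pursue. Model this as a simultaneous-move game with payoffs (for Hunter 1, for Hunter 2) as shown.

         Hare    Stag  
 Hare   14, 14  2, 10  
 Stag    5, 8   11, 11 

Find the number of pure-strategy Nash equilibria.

Both Hare: Hunter 1 gets 14 (best alternative 5); Hunter 2 gets 14 (best alternative 10). Neither deviates — NE.
Both Stag: Hunter 1 gets 11 (best alternative 2); Hunter 2 gets 11 (best alternative 8). Neither deviates — NE.
(Stag, Hare) is not a NE: Hunter 1 would switch to Hare (14 > 5).
No other cell survives both best-response checks, so there are 2 pure NE.

2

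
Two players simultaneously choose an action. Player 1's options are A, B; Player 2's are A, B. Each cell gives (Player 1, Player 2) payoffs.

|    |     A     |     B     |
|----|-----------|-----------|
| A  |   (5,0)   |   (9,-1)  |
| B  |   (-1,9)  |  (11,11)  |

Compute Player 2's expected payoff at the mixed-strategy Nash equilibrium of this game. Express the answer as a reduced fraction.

Player 1 mixes with probability p on A, chosen so Player 2 is indifferent: 0p + 9(1−p) = (-1)p + 11(1−p) gives p = 2/3.
Player 2's expected payoff is 0·2/3 + 9·1/3 = 3.

3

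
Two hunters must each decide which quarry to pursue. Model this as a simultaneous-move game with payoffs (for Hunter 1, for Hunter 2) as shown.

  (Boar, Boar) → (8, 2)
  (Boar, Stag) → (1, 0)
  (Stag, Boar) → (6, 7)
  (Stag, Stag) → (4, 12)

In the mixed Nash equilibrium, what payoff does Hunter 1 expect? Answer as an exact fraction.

Hunter 2 mixes with probability q on Boar, chosen so Hunter 1 is indifferent: 8q + 1(1−q) = 6q + 4(1−q) gives q = 3/5.
Hunter 1's expected payoff (from either row, since indifferent) is 8·3/5 + 1·2/5 = 26/5.

26/5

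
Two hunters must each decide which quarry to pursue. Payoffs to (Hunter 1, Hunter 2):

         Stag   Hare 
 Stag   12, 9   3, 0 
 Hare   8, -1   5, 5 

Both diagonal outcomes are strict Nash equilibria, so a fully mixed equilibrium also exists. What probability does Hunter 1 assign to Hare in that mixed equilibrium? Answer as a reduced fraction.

Hunter 1's mix p on Stag must make Hunter 2 indifferent between Stag and Hare.
Hunter 2's payoff from Stag: 9p + (-1)(1−p). From Hare: 0p + 5(1−p).
Set equal: 9p = 6(1−p) → p = 6/15 = 2/5.
Probability on Hare is 1 − 2/5 = 3/5.

3/5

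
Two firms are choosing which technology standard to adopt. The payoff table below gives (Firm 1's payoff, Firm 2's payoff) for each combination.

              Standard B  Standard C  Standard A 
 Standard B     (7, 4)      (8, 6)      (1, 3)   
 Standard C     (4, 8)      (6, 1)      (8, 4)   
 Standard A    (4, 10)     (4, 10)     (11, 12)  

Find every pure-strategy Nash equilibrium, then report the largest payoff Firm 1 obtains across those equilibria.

11

(Standard B, Standard C) is a pure NE (Firm 1: 8 ≥ 6; Firm 2: 6 ≥ 4). Firm 1 gets 8.
Both Standard A is a pure NE (Firm 1: 11 ≥ 8; Firm 2: 12 ≥ 10). Firm 1 gets 11.
Every other cell has a profitable deviation for at least one player. Highest of {8, 11} is 11.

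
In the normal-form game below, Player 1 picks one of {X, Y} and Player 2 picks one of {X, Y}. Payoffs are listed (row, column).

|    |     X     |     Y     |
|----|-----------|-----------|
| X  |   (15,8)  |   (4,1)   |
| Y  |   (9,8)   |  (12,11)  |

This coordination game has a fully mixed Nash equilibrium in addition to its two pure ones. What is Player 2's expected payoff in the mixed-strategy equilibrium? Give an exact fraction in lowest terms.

8

Player 1 mixes with probability p on X, chosen so Player 2 is indifferent: 8p + 8(1−p) = 1p + 11(1−p) gives p = 3/10.
Player 2's expected payoff is 8·3/10 + 8·7/10 = 8.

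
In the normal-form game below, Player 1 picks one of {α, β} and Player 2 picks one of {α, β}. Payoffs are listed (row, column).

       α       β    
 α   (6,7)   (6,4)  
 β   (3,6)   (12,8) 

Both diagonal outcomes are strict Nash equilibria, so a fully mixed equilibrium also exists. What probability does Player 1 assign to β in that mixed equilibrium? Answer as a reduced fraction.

Player 1's mix p on α must make Player 2 indifferent between α and β.
Player 2's payoff from α: 7p + 6(1−p). From β: 4p + 8(1−p).
Set equal: 3p = 2(1−p) → p = 2/5.
Probability on β is 1 − 2/5 = 3/5.

3/5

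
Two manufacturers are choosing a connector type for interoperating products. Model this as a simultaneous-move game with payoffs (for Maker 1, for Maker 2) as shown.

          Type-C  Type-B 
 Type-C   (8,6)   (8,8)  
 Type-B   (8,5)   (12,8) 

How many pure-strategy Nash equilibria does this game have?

1

Both Type-B: Maker 1 gets 12 (best alternative 8); Maker 2 gets 8 (best alternative 5). Neither deviates — NE.
Both Type-C is not a NE: Maker 2 would switch to Type-B (8 > 6).
No other cell survives both best-response checks, so there is 1 pure NE.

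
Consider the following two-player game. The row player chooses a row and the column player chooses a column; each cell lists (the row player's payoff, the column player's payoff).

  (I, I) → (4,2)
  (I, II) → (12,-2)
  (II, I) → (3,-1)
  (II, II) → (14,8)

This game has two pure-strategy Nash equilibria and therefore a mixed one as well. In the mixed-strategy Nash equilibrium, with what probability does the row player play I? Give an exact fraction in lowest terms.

The row player's mix p on I must make the column player indifferent between I and II.
The column player's payoff from I: 2p + (-1)(1−p). From II: (-2)p + 8(1−p).
Set equal: 4p = 9(1−p) → p = 9/13.

9/13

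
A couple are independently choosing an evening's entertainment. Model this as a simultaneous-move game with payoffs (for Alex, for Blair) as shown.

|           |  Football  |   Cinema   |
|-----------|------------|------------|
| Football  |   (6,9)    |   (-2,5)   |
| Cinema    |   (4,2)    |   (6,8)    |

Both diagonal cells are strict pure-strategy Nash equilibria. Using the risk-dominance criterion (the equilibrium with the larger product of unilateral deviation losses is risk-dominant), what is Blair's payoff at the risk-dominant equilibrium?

8

At both Football: Alex loses 6 − 4 = 2 by deviating; Blair loses 9 − 5 = 4. Product = 2·4 = 8.
At both Cinema: Alex loses 6 − (-2) = 8 by deviating; Blair loses 8 − 2 = 6. Product = 8·6 = 48.
48 > 8, so both Cinema is risk-dominant. Blair's payoff there is 8.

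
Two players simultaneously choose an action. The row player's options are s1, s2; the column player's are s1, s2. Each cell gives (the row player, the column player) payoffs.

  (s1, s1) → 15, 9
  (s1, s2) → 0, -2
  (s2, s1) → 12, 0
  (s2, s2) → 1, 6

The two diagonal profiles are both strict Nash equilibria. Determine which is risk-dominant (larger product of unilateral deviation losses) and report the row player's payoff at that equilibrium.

At both s1: the row player loses 15 − 12 = 3 by deviating; the column player loses 9 − (-2) = 11. Product = 3·11 = 33.
At both s2: the row player loses 1 − 0 = 1 by deviating; the column player loses 6 − 0 = 6. Product = 1·6 = 6.
33 > 6, so both s1 is risk-dominant. The row player's payoff there is 15.

15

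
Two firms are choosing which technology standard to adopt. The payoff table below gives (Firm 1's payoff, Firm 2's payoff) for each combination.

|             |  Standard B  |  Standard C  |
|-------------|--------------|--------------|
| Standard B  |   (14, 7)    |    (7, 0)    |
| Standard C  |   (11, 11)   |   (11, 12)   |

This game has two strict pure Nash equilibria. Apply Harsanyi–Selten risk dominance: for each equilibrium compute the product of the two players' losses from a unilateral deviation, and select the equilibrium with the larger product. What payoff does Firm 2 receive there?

7

At both Standard B: Firm 1 loses 14 − 11 = 3 by deviating; Firm 2 loses 7 − 0 = 7. Product = 3·7 = 21.
At both Standard C: Firm 1 loses 11 − 7 = 4 by deviating; Firm 2 loses 12 − 11 = 1. Product = 4·1 = 4.
21 > 4, so both Standard B is risk-dominant. Firm 2's payoff there is 7.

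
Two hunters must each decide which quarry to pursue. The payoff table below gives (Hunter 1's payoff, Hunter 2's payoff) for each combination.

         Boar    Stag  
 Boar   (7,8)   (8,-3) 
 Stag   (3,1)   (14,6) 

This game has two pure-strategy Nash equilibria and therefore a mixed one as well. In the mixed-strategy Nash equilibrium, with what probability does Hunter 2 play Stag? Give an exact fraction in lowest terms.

2/5

Hunter 2's mix q on Boar must make Hunter 1 indifferent between Boar and Stag.
Hunter 1's payoff from Boar: 7q + 8(1−q). From Stag: 3q + 14(1−q).
Set equal: 4q = 6(1−q) → q = 6/10 = 3/5.
Probability on Stag is 1 − 3/5 = 2/5.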